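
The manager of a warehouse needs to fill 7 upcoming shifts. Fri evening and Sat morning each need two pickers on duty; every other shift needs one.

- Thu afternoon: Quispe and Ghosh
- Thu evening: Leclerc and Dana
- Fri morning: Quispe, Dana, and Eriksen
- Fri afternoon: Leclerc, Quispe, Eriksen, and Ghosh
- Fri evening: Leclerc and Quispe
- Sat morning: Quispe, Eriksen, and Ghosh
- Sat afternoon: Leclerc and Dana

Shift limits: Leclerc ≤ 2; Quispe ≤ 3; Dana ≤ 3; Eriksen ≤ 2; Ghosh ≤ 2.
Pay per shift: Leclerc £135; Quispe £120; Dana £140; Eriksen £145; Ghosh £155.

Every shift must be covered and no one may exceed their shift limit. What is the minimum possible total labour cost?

£1195

Fri evening can only be covered by Leclerc and Quispe, so that assignment is forced.
Picking the cheapest available picker for each shift independently would cost £1150, but that ignores the shift limits.
An optimal schedule: Thu afternoon→Quispe, Thu evening→Dana, Fri morning→Dana, Fri afternoon→Leclerc, Fri evening→Quispe+Leclerc, Sat morning→Quispe+Eriksen, Sat afternoon→Dana.
Total: 120 + 140 + 140 + 135 + 120 + 135 + 120 + 145 + 140 = £1195.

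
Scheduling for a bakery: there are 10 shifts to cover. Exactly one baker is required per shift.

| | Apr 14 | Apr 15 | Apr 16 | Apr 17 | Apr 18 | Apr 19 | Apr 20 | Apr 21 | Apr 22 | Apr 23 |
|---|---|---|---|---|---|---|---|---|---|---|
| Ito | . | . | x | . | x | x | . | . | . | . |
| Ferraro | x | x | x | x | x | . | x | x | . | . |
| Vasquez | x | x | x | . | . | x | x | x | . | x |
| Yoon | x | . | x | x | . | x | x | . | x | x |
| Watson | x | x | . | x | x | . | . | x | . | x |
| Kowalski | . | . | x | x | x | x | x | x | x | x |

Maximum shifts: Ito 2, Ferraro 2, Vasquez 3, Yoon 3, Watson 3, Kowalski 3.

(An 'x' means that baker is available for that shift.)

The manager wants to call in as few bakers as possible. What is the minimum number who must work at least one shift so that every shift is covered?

10 slots to fill and no one can take more than 3, so at least ⌈10/3⌉ = 4 bakers are needed.
Ito, Ferraro, Vasquez, and Yoon alone can cover everything: Apr 14→Vasquez, Apr 15→Ferraro, Apr 16→Yoon, Apr 17→Ferraro, Apr 18→Ito, Apr 19→Ito, Apr 20→Yoon, Apr 21→Vasquez, Apr 22→Yoon, Apr 23→Vasquez.

4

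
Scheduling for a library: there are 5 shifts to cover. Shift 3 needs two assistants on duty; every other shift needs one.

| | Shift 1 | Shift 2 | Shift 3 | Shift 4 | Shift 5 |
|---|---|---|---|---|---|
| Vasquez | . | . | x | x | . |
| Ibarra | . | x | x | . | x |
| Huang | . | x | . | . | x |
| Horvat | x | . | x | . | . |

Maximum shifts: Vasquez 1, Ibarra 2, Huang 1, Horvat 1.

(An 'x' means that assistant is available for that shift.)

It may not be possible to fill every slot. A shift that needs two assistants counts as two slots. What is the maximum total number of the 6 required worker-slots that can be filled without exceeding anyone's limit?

Total capacity across all assistants is 1+2+1+1 = 5, and 6 slots are needed, so at most 5 can be filled.
An assignment achieving 5: Shift 1→Horvat, Shift 2→Ibarra, Shift 3→Ibarra, Shift 4→Vasquez, Shift 5→Huang.
Loads: Vasquez 1/1, Ibarra 2/2, Huang 1/1, Horvat 1/1.

5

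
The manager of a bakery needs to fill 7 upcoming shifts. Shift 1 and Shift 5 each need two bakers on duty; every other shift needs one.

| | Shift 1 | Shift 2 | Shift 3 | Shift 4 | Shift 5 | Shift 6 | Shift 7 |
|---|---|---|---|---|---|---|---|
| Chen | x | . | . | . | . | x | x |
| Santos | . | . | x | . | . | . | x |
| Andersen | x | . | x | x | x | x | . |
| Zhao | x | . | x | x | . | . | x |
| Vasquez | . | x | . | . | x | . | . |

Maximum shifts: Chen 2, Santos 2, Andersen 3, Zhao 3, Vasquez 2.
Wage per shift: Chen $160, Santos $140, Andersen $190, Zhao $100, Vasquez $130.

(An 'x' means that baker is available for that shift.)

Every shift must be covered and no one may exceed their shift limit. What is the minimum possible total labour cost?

Shift 2 can only be covered by Vasquez, so that assignment is forced.
Shift 5 can only be covered by Andersen and Vasquez, so that assignment is forced.
Picking the cheapest available baker for each shift independently would cost $1170, but that ignores the shift limits.
An optimal schedule: Shift 1→Zhao+Chen, Shift 2→Vasquez, Shift 3→Zhao, Shift 4→Zhao, Shift 5→Vasquez+Andersen, Shift 6→Chen, Shift 7→Santos.
Total: 100 + 160 + 130 + 100 + 100 + 130 + 190 + 160 + 140 = $1210.

$1210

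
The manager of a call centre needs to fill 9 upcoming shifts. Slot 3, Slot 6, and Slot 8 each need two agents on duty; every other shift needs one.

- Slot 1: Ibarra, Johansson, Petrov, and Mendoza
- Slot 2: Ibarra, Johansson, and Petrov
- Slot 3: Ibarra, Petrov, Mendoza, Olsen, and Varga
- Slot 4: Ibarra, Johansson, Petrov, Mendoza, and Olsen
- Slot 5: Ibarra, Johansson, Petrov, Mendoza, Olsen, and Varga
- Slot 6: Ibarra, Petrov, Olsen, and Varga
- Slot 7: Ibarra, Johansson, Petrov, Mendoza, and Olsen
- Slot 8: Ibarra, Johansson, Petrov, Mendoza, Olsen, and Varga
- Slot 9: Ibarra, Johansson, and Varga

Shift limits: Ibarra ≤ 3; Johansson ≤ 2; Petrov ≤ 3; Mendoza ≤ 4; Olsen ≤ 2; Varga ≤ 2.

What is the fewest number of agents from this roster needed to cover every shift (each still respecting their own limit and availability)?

12 slots to fill and no one can take more than 4, so at least ⌈12/4⌉ = 3 agents are needed.
Any 3 agents together have capacity at most 4+3+3 = 10 < 12 slots, so 3 can never suffice.
Ibarra, Johansson, Petrov, and Mendoza alone can cover everything: Slot 1→Johansson, Slot 2→Ibarra, Slot 3→Petrov+Mendoza, Slot 4→Johansson, Slot 5→Mendoza, Slot 6→Ibarra+Petrov, Slot 7→Mendoza, Slot 8→Petrov+Mendoza, Slot 9→Ibarra.

4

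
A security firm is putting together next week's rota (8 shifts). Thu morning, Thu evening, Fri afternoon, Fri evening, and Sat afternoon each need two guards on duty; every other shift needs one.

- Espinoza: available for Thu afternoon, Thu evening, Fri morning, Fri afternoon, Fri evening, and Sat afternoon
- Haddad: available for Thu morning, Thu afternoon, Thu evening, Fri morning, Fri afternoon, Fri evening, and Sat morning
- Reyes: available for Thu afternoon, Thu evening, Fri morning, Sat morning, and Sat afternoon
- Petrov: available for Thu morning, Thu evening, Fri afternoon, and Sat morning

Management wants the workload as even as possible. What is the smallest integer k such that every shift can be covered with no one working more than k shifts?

4

With 4 guards and 13 worker-slots to fill, someone must work at least ⌈13/4⌉ = 4 shifts, so k ≥ 4.
k = 4 works: Thu morning→Haddad+Petrov, Thu afternoon→Espinoza, Thu evening→Reyes+Petrov, Fri morning→Espinoza, Fri afternoon→Haddad+Petrov, Fri evening→Espinoza+Haddad, Sat morning→Haddad, Sat afternoon→Espinoza+Reyes.
Loads: Espinoza 4, Haddad 4, Reyes 2, Petrov 3 — all ≤ 4.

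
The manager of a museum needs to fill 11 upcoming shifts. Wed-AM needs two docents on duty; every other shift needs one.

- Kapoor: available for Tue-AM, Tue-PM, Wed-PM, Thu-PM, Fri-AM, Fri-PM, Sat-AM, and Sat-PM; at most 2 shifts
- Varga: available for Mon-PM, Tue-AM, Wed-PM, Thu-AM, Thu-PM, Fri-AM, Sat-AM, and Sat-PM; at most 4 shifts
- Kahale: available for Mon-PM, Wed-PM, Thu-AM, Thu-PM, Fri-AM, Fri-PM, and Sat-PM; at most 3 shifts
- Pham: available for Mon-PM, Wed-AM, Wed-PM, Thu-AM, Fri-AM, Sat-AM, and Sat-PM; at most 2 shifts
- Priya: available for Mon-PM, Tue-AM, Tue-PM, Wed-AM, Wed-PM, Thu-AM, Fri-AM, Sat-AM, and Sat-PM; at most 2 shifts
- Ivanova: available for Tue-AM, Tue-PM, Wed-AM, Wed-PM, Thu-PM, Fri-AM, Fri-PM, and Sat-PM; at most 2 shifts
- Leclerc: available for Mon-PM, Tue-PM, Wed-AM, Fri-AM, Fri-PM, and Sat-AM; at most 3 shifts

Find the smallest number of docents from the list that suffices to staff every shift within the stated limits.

4

12 slots to fill and no one can take more than 4, so at least ⌈12/4⌉ = 3 docents are needed.
Any 3 docents together have capacity at most 4+3+3 = 10 < 12 slots, so 3 can never suffice.
Varga, Kahale, Pham, and Leclerc alone can cover everything: Mon-PM→Kahale, Tue-AM→Varga, Tue-PM→Leclerc, Wed-AM→Pham+Leclerc, Wed-PM→Varga, Thu-AM→Varga, Thu-PM→Varga, Fri-AM→Leclerc, Fri-PM→Kahale, Sat-AM→Pham, Sat-PM→Kahale.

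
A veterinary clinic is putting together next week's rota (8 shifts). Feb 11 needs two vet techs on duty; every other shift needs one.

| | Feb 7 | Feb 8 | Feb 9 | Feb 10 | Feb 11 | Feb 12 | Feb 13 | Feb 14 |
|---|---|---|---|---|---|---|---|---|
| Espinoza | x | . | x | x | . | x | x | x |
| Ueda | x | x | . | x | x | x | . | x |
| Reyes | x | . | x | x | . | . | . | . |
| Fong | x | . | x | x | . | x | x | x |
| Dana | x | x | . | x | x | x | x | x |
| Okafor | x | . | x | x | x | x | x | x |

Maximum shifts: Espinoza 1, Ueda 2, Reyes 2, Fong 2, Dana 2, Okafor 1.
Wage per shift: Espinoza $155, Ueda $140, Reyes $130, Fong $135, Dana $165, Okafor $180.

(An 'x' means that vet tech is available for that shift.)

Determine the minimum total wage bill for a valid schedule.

Picking the cheapest available vet tech for each shift independently would cost $1240, but that ignores the shift limits.
An optimal schedule: Feb 7→Reyes, Feb 8→Ueda, Feb 9→Espinoza, Feb 10→Reyes, Feb 11→Ueda+Dana, Feb 12→Fong, Feb 13→Fong, Feb 14→Dana.
Total: 130 + 140 + 155 + 130 + 140 + 165 + 135 + 135 + 165 = $1295.

$1295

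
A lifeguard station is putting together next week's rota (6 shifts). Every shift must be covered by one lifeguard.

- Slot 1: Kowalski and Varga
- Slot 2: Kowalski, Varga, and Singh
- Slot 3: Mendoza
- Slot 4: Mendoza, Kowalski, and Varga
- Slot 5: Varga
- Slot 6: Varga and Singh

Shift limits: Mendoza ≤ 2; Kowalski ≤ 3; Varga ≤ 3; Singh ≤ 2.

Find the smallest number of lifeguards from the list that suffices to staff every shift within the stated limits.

6 slots to fill and no one can take more than 3, so at least ⌈6/3⌉ = 2 lifeguards are needed.
No set of 2 lifeguards can cover every shift (each such set leaves at least one shift with no one available or exceeds a cap).
Mendoza, Kowalski, and Varga alone can cover everything: Slot 1→Kowalski, Slot 2→Kowalski, Slot 3→Mendoza, Slot 4→Mendoza, Slot 5→Varga, Slot 6→Varga.

3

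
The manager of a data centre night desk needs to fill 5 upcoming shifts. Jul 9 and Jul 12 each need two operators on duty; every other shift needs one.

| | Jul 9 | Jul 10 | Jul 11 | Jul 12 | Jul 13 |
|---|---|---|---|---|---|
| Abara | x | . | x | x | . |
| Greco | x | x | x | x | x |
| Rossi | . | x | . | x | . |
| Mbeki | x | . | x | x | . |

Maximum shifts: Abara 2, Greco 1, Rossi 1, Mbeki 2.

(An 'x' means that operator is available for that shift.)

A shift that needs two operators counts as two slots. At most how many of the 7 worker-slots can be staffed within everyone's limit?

6

Total capacity across all operators is 2+1+1+2 = 6, and 7 slots are needed, so at most 6 can be filled.
An assignment achieving 6: Jul 9→Abara+Mbeki, Jul 10→Rossi, Jul 11→Abara, Jul 12→Mbeki, Jul 13→Greco.
Loads: Abara 2/2, Greco 1/1, Rossi 1/1, Mbeki 2/2.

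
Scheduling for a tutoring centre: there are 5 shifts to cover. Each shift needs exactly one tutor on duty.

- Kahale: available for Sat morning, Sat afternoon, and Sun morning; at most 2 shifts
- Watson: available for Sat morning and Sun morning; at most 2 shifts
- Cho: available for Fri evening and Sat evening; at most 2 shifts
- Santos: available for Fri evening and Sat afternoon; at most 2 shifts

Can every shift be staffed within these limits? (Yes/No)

Yes

Sat evening can only be covered by Cho, so that assignment is forced.
One valid schedule: Fri evening→Cho, Sat morning→Kahale, Sat afternoon→Kahale, Sat evening→Cho, Sun morning→Watson.
Loads: Kahale 2/2, Watson 1/2, Cho 2/2, Santos 0/2 — all within limits.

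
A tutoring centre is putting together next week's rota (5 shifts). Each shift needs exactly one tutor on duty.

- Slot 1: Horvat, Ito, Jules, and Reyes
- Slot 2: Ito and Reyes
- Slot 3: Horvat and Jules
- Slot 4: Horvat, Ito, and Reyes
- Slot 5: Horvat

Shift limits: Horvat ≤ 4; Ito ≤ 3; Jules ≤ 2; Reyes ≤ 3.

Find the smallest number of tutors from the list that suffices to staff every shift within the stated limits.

2

5 slots to fill and no one can take more than 4, so at least ⌈5/4⌉ = 2 tutors are needed.
Horvat and Ito alone can cover everything: Slot 1→Horvat, Slot 2→Ito, Slot 3→Horvat, Slot 4→Horvat, Slot 5→Horvat.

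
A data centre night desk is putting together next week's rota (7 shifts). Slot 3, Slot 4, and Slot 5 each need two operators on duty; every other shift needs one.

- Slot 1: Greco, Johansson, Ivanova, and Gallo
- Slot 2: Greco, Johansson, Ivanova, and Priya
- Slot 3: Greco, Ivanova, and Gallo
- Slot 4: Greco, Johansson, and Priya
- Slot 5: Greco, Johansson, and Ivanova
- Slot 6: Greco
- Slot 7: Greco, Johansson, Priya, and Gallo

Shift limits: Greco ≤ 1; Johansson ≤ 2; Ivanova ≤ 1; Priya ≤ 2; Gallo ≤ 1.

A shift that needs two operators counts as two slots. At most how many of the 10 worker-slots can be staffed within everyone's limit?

7

Total capacity across all operators is 1+2+1+2+1 = 7, and 10 slots are needed, so at most 7 can be filled.
An assignment achieving 7: Slot 2→Priya, Slot 3→Ivanova+Gallo, Slot 4→Johansson+Priya, Slot 5→Johansson, Slot 6→Greco.
Loads: Greco 1/1, Johansson 2/2, Ivanova 1/1, Priya 2/2, Gallo 1/1.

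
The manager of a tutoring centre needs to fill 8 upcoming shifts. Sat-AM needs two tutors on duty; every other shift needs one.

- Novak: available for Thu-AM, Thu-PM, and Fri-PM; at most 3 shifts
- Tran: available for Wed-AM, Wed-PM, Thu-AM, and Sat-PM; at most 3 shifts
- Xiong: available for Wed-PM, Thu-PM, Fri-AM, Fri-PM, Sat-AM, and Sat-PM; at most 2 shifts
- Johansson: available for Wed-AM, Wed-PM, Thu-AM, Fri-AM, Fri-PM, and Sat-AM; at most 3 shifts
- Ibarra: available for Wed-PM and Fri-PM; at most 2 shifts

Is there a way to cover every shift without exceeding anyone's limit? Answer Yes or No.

Sat-AM can only be covered by Xiong and Johansson, so that assignment is forced.
One valid schedule: Wed-AM→Tran, Wed-PM→Tran, Thu-AM→Novak, Thu-PM→Novak, Fri-AM→Xiong, Fri-PM→Novak, Sat-AM→Xiong+Johansson, Sat-PM→Tran.
Loads: Novak 3/3, Tran 3/3, Xiong 2/2, Johansson 1/3, Ibarra 0/2 — all within limits.

Yes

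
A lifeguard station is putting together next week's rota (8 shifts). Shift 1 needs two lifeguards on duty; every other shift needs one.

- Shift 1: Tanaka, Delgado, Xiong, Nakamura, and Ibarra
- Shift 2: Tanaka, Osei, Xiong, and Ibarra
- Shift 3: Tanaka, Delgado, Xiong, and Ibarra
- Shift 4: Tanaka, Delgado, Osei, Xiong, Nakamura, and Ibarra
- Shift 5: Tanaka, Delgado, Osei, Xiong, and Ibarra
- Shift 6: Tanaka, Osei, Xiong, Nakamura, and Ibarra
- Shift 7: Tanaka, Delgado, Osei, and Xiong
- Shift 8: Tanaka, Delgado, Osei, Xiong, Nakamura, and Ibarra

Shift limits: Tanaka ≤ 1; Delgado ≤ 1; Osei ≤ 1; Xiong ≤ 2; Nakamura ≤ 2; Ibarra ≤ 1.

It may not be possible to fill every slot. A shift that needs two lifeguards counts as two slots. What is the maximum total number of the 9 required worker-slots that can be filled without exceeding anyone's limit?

Total capacity across all lifeguards is 1+1+1+2+2+1 = 8, and 9 slots are needed, so at most 8 can be filled.
An assignment achieving 8: Shift 1→Xiong+Nakamura, Shift 2→Tanaka, Shift 3→Delgado, Shift 4→Ibarra, Shift 5→Xiong, Shift 6→Nakamura, Shift 7→Osei.
Loads: Tanaka 1/1, Delgado 1/1, Osei 1/1, Xiong 2/2, Nakamura 2/2, Ibarra 1/1.

8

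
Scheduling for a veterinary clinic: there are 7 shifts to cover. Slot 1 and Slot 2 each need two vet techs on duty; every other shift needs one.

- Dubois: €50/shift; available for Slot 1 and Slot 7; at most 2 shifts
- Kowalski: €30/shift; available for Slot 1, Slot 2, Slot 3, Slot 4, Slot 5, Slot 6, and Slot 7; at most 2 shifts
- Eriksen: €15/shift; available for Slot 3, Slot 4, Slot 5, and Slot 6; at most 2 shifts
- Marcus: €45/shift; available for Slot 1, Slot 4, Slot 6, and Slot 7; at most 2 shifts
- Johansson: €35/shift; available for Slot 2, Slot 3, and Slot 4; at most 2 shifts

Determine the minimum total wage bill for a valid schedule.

€300

Slot 2 can only be covered by Kowalski and Johansson, so that assignment is forced.
Picking the cheapest available vet tech for each shift independently would cost €230, but that ignores the shift limits.
An optimal schedule: Slot 1→Kowalski+Marcus, Slot 2→Kowalski+Johansson, Slot 3→Eriksen, Slot 4→Johansson, Slot 5→Eriksen, Slot 6→Marcus, Slot 7→Dubois.
Total: 30 + 45 + 30 + 35 + 15 + 35 + 15 + 45 + 50 = €300.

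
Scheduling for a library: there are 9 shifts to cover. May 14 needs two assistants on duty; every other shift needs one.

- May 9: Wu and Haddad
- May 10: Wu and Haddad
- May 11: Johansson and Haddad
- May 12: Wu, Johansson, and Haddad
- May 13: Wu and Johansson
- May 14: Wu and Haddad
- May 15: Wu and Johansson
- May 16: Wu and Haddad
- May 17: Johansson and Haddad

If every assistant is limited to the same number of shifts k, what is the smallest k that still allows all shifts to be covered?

With 3 assistants and 10 worker-slots to fill, someone must work at least ⌈10/3⌉ = 4 shifts, so k ≥ 4.
k = 4 works: May 9→Wu, May 10→Wu, May 11→Johansson, May 12→Johansson, May 13→Wu, May 14→Wu+Haddad, May 15→Johansson, May 16→Haddad, May 17→Johansson.
Loads: Wu 4, Johansson 4, Haddad 2 — all ≤ 4.

4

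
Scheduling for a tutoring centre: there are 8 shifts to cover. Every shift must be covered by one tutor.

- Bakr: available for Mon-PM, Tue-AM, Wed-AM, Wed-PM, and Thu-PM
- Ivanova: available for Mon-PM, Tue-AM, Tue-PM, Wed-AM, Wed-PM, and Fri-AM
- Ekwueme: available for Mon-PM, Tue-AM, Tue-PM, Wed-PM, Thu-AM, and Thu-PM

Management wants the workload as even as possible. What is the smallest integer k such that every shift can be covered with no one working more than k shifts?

3

With 3 tutors and 8 worker-slots to fill, someone must work at least ⌈8/3⌉ = 3 shifts, so k ≥ 3.
k = 3 works: Mon-PM→Bakr, Tue-AM→Ivanova, Tue-PM→Ivanova, Wed-AM→Bakr, Wed-PM→Ekwueme, Thu-AM→Ekwueme, Thu-PM→Bakr, Fri-AM→Ivanova.
Loads: Bakr 3, Ivanova 3, Ekwueme 2 — all ≤ 3.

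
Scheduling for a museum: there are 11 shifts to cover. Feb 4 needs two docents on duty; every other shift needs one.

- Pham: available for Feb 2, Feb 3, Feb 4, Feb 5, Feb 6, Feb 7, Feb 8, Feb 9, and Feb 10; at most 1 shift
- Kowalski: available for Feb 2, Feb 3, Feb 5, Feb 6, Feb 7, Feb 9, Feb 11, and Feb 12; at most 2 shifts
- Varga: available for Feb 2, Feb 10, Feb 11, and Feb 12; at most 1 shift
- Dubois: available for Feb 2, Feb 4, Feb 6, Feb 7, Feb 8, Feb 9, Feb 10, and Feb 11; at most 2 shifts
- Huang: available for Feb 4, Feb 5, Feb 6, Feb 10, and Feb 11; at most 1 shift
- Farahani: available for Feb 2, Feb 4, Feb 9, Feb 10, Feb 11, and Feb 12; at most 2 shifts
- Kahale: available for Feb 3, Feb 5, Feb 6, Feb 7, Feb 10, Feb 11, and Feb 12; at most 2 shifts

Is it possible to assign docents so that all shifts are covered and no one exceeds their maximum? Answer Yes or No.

No

Total capacity is 1+2+1+2+1+2+2 = 11 but 12 worker-slots are needed — infeasible.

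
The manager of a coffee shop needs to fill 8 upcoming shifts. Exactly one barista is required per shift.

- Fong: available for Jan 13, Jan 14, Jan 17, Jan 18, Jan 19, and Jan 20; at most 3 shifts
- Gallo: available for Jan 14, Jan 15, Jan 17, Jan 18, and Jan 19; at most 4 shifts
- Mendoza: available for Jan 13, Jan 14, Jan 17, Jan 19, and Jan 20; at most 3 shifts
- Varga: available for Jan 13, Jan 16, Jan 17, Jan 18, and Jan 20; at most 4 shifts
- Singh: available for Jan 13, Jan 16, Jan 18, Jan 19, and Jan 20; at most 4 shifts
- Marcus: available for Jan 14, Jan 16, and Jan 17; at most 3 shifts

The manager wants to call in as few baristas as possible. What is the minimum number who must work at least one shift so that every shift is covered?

8 slots to fill and no one can take more than 4, so at least ⌈8/4⌉ = 2 baristas are needed.
Gallo and Varga alone can cover everything: Jan 13→Varga, Jan 14→Gallo, Jan 15→Gallo, Jan 16→Varga, Jan 17→Gallo, Jan 18→Varga, Jan 19→Gallo, Jan 20→Varga.

2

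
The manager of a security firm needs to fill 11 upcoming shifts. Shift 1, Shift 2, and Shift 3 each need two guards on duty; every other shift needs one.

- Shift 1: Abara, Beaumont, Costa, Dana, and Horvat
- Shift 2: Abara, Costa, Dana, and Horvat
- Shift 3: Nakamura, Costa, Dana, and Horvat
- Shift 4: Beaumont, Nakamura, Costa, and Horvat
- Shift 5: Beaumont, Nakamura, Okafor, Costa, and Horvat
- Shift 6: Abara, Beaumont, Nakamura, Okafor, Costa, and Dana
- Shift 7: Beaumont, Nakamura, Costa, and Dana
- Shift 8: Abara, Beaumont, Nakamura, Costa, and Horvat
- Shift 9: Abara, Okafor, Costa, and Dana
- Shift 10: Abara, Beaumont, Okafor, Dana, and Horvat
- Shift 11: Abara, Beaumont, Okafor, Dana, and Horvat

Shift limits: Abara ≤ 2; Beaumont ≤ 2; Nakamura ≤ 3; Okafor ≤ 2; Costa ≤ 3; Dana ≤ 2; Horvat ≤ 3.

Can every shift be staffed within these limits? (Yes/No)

One valid schedule: Shift 1→Costa+Dana, Shift 2→Costa+Dana, Shift 3→Nakamura+Costa, Shift 4→Beaumont, Shift 5→Nakamura, Shift 6→Nakamura, Shift 7→Beaumont, Shift 8→Abara, Shift 9→Abara, Shift 10→Okafor, Shift 11→Okafor.
Loads: Abara 2/2, Beaumont 2/2, Nakamura 3/3, Okafor 2/2, Costa 3/3, Dana 2/2, Horvat 0/3 — all within limits.

Yes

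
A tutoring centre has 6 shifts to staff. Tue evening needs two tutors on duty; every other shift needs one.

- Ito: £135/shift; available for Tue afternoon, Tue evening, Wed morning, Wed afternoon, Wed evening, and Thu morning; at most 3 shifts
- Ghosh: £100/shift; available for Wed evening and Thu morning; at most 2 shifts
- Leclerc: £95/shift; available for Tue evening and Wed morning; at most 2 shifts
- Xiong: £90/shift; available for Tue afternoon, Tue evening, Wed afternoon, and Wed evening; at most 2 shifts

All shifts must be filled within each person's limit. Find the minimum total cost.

£705

Picking the cheapest available tutor for each shift independently would cost £650, but that ignores the shift limits.
An optimal schedule: Tue afternoon→Xiong, Tue evening→Leclerc+Ito, Wed morning→Leclerc, Wed afternoon→Xiong, Wed evening→Ghosh, Thu morning→Ghosh.
Total: 90 + 95 + 135 + 95 + 90 + 100 + 100 = £705.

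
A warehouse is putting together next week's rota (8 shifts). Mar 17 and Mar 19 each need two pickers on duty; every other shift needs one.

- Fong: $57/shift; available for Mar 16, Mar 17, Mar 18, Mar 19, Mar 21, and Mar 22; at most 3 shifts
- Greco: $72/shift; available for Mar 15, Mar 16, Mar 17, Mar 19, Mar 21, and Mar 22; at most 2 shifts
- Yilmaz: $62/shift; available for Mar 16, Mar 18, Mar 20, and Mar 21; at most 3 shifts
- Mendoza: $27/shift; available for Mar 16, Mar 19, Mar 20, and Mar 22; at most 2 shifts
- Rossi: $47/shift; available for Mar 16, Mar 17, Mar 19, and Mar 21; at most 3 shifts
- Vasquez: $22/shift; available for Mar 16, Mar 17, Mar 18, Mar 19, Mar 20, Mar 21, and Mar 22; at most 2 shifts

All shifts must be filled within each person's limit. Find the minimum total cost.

Mar 15 can only be covered by Greco, so that assignment is forced.
Picking the cheapest available picker for each shift independently would cost $300, but that ignores the shift limits.
An optimal schedule: Mar 15→Greco, Mar 16→Mendoza, Mar 17→Rossi+Fong, Mar 18→Vasquez, Mar 19→Rossi+Fong, Mar 20→Vasquez, Mar 21→Rossi, Mar 22→Mendoza.
Total: 72 + 27 + 47 + 57 + 22 + 47 + 57 + 22 + 47 + 27 = $425.

$425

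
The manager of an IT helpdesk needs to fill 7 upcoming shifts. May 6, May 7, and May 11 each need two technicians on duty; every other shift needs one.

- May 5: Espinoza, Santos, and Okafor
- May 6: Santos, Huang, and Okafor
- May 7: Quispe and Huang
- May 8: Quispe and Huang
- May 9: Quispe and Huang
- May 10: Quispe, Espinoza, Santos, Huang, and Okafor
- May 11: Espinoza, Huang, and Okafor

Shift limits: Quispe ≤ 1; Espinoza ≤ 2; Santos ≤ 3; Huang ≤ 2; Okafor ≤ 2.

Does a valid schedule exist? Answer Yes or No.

No

Total capacity is 10 and 10 slots are needed, so capacity alone doesn't rule it out.
Shifts {May 7, May 8, May 9} need 4 worker-slots in total, but the technicians available for any of those shifts (Quispe and Huang) can supply at most 3 among them. So no valid schedule exists.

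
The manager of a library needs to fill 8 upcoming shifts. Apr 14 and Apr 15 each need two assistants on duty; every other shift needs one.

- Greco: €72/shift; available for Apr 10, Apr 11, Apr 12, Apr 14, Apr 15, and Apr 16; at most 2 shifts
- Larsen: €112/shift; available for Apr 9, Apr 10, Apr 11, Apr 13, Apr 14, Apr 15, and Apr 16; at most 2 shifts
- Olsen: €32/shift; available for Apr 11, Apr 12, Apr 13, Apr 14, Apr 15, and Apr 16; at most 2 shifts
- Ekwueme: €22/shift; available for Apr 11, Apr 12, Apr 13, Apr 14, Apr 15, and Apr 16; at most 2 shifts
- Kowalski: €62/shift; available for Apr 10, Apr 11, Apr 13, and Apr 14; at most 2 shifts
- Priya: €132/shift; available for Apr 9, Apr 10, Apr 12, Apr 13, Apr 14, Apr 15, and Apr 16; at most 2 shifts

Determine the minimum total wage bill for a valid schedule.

€600

Picking the cheapest available assistant for each shift independently would cost €370, but that ignores the shift limits.
An optimal schedule: Apr 9→Larsen, Apr 10→Kowalski, Apr 11→Ekwueme, Apr 12→Ekwueme, Apr 13→Olsen, Apr 14→Kowalski+Greco, Apr 15→Greco+Larsen, Apr 16→Olsen.
Total: 112 + 62 + 22 + 22 + 32 + 62 + 72 + 72 + 112 + 32 = €600.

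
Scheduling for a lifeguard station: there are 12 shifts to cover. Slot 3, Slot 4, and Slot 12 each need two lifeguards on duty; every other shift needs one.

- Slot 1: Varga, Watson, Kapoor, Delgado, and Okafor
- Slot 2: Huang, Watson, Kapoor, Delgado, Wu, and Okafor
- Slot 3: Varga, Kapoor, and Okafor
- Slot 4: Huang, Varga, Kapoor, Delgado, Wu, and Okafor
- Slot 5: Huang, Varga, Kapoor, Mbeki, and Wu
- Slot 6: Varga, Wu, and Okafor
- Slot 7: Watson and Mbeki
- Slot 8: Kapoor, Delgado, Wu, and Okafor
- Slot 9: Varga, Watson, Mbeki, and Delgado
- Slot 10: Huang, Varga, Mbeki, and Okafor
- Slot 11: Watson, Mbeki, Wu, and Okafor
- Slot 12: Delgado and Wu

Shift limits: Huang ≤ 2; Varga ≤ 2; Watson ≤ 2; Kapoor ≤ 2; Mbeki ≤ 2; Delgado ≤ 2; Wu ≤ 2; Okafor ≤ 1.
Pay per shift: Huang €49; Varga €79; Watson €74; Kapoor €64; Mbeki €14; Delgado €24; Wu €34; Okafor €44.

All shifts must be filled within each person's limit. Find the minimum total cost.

€720

Slot 12 can only be covered by Delgado and Wu, so that assignment is forced.
Picking the cheapest available lifeguard for each shift independently would cost €400, but that ignores the shift limits.
An optimal schedule: Slot 1→Delgado, Slot 2→Huang, Slot 3→Varga+Kapoor, Slot 4→Wu+Okafor, Slot 5→Mbeki, Slot 6→Varga, Slot 7→Watson, Slot 8→Kapoor, Slot 9→Watson, Slot 10→Huang, Slot 11→Mbeki, Slot 12→Delgado+Wu.
Total: 24 + 49 + 79 + 64 + 34 + 44 + 14 + 79 + 74 + 64 + 74 + 49 + 14 + 24 + 34 = €720.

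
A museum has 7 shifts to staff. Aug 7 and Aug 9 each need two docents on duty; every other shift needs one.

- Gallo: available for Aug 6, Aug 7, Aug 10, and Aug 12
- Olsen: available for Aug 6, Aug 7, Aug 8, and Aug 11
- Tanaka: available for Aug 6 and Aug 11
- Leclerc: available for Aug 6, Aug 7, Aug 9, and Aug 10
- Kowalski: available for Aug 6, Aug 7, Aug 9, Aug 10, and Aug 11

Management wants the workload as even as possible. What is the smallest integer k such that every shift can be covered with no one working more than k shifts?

2

With 5 docents and 9 worker-slots to fill, someone must work at least ⌈9/5⌉ = 2 shifts, so k ≥ 2.
k = 2 works: Aug 6→Tanaka, Aug 7→Leclerc+Kowalski, Aug 8→Olsen, Aug 9→Leclerc+Kowalski, Aug 10→Gallo, Aug 11→Olsen, Aug 12→Gallo.
Loads: Gallo 2, Olsen 2, Tanaka 1, Leclerc 2, Kowalski 2 — all ≤ 2.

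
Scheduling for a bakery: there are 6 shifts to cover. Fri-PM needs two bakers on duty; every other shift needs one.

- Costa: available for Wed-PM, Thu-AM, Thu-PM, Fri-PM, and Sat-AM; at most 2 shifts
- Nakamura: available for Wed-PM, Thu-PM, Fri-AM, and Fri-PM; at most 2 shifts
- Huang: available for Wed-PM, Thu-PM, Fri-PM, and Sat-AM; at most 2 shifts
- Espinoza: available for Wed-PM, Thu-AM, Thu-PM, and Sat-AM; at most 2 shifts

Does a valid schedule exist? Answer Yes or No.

Yes

Fri-AM can only be covered by Nakamura, so that assignment is forced.
One valid schedule: Wed-PM→Huang, Thu-AM→Costa, Thu-PM→Espinoza, Fri-AM→Nakamura, Fri-PM→Costa+Nakamura, Sat-AM→Huang.
Loads: Costa 2/2, Nakamura 2/2, Huang 2/2, Espinoza 1/2 — all within limits.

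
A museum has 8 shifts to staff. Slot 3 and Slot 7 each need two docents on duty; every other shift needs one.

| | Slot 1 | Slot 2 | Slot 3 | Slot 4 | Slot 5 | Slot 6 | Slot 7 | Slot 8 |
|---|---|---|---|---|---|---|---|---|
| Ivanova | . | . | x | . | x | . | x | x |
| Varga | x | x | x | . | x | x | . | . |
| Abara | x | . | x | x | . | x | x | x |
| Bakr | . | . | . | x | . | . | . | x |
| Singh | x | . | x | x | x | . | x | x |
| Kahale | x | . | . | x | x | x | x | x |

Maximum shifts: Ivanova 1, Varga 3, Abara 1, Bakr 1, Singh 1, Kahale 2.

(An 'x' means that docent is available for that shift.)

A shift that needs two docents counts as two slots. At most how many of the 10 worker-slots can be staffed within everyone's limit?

9

Total capacity across all docents is 1+3+1+1+1+2 = 9, and 10 slots are needed, so at most 9 can be filled.
An assignment achieving 9: Slot 1→Varga, Slot 2→Varga, Slot 3→Ivanova+Abara, Slot 4→Bakr, Slot 5→Singh, Slot 6→Varga, Slot 7→Kahale, Slot 8→Kahale.
Loads: Ivanova 1/1, Varga 3/3, Abara 1/1, Bakr 1/1, Singh 1/1, Kahale 2/2.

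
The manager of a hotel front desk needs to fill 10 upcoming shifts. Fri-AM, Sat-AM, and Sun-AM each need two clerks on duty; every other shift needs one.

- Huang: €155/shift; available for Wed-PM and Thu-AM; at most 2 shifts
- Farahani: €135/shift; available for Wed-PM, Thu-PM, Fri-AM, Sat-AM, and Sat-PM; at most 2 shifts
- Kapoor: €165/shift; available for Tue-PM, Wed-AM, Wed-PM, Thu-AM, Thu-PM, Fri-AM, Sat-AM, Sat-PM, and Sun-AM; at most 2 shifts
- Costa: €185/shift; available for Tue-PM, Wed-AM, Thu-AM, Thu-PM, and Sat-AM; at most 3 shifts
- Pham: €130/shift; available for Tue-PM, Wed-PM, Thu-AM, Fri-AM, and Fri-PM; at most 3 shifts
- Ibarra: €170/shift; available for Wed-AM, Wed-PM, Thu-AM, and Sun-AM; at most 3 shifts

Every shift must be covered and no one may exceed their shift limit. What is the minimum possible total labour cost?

Fri-PM can only be covered by Pham, so that assignment is forced.
Sun-AM can only be covered by Kapoor and Ibarra, so that assignment is forced.
Picking the cheapest available clerk for each shift independently would cost €1855, but that ignores the shift limits.
An optimal schedule: Tue-PM→Pham, Wed-AM→Ibarra, Wed-PM→Huang, Thu-AM→Huang, Thu-PM→Costa, Fri-AM→Pham+Farahani, Fri-PM→Pham, Sat-AM→Kapoor+Costa, Sat-PM→Farahani, Sun-AM→Kapoor+Ibarra.
Total: 130 + 170 + 155 + 155 + 185 + 130 + 135 + 130 + 165 + 185 + 135 + 165 + 170 = €2010.

€2010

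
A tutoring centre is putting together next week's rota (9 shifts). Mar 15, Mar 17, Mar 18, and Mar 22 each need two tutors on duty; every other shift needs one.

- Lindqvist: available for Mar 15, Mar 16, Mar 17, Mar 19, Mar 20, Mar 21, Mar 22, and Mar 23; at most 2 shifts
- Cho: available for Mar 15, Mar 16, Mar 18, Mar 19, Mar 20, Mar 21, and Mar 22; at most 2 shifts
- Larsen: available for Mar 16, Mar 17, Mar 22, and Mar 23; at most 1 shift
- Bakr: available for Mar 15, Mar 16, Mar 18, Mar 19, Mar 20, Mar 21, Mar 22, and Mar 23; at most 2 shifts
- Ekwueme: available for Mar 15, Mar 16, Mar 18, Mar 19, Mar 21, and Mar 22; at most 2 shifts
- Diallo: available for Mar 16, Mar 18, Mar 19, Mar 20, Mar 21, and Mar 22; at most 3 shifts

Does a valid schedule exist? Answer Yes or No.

No

Total capacity is 2+2+1+2+2+3 = 12 but 13 worker-slots are needed — infeasible.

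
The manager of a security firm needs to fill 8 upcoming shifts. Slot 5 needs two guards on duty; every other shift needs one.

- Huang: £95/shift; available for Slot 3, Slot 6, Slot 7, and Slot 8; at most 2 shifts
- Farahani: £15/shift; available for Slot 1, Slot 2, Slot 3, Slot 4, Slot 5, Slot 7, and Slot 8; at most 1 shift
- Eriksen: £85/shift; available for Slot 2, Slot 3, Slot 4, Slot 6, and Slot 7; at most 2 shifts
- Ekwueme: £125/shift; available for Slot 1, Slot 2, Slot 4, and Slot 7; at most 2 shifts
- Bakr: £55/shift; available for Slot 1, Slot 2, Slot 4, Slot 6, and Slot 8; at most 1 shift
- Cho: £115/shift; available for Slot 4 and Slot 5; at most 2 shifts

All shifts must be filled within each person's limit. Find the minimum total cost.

Slot 5 can only be covered by Farahani and Cho, so that assignment is forced.
Picking the cheapest available guard for each shift independently would cost £275, but that ignores the shift limits.
An optimal schedule: Slot 1→Bakr, Slot 2→Ekwueme, Slot 3→Eriksen, Slot 4→Cho, Slot 5→Farahani+Cho, Slot 6→Eriksen, Slot 7→Huang, Slot 8→Huang.
Total: 55 + 125 + 85 + 115 + 15 + 115 + 85 + 95 + 95 = £785.

£785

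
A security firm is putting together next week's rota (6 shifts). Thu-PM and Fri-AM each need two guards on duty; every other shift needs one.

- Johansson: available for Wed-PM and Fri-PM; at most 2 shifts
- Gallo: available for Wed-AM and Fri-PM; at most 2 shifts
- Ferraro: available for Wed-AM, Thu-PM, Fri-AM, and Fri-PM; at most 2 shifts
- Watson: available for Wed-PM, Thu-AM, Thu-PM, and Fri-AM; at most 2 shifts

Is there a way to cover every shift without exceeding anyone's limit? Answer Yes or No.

No

Total capacity is 8 and 8 slots are needed, so capacity alone doesn't rule it out.
Shifts {Thu-AM, Thu-PM, Fri-AM} need 5 worker-slots in total, but the guards available for any of those shifts (Ferraro and Watson) can supply at most 4 among them. So no valid schedule exists.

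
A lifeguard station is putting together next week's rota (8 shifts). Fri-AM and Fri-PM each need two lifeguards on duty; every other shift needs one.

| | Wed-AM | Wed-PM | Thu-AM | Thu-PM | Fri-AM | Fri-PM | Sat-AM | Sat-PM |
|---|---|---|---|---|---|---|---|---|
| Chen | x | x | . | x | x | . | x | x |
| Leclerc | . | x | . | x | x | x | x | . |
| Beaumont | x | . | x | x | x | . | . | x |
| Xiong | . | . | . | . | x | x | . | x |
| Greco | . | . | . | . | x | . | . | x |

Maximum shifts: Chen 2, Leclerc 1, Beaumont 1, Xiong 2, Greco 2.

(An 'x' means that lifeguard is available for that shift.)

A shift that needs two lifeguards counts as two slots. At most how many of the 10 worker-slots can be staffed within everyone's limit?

Total capacity across all lifeguards is 2+1+1+2+2 = 8, and 10 slots are needed, so at most 8 can be filled.
An assignment achieving 8: Wed-AM→Chen, Wed-PM→Chen, Thu-AM→Beaumont, Fri-AM→Xiong+Greco, Fri-PM→Leclerc+Xiong, Sat-PM→Greco.
Loads: Chen 2/2, Leclerc 1/1, Beaumont 1/1, Xiong 2/2, Greco 2/2.

8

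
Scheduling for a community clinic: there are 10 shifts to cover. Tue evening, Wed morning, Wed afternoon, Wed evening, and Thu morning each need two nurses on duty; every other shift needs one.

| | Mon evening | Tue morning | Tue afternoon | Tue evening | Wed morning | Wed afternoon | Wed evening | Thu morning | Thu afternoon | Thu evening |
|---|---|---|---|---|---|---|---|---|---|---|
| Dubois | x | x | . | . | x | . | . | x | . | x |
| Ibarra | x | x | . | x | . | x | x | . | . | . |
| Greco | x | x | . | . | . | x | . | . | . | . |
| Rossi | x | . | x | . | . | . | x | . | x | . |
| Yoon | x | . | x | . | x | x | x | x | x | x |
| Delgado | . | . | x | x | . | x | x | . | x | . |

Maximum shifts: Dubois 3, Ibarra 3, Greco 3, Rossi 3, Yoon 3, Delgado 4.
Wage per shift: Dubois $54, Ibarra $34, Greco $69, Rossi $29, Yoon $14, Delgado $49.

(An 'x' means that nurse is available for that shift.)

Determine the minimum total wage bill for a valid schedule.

$535

Tue evening can only be covered by Ibarra and Delgado, so that assignment is forced.
Wed morning can only be covered by Dubois and Yoon, so that assignment is forced.
Thu morning can only be covered by Dubois and Yoon, so that assignment is forced.
Picking the cheapest available nurse for each shift independently would cost $400, but that ignores the shift limits.
An optimal schedule: Mon evening→Rossi, Tue morning→Ibarra, Tue afternoon→Rossi, Tue evening→Ibarra+Delgado, Wed morning→Yoon+Dubois, Wed afternoon→Ibarra+Delgado, Wed evening→Rossi+Delgado, Thu morning→Yoon+Dubois, Thu afternoon→Delgado, Thu evening→Yoon.
Total: 29 + 34 + 29 + 34 + 49 + 14 + 54 + 34 + 49 + 29 + 49 + 14 + 54 + 49 + 14 = $535.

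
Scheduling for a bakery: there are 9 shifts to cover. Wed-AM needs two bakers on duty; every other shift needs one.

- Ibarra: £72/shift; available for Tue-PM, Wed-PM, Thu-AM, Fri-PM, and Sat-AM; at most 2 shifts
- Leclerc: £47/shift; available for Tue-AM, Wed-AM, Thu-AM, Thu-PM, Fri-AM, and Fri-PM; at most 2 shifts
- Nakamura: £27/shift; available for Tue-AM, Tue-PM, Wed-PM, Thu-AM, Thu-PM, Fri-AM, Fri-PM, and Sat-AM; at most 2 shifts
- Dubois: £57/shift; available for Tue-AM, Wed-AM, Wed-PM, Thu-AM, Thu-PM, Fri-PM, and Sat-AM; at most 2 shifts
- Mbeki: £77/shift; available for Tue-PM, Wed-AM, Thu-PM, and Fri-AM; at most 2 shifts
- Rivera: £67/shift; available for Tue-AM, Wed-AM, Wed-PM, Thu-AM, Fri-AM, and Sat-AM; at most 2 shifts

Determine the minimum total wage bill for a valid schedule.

Picking the cheapest available baker for each shift independently would cost £320, but that ignores the shift limits.
An optimal schedule: Tue-AM→Nakamura, Tue-PM→Nakamura, Wed-AM→Dubois+Rivera, Wed-PM→Dubois, Thu-AM→Ibarra, Thu-PM→Leclerc, Fri-AM→Leclerc, Fri-PM→Ibarra, Sat-AM→Rivera.
Total: 27 + 27 + 57 + 67 + 57 + 72 + 47 + 47 + 72 + 67 = £540.

£540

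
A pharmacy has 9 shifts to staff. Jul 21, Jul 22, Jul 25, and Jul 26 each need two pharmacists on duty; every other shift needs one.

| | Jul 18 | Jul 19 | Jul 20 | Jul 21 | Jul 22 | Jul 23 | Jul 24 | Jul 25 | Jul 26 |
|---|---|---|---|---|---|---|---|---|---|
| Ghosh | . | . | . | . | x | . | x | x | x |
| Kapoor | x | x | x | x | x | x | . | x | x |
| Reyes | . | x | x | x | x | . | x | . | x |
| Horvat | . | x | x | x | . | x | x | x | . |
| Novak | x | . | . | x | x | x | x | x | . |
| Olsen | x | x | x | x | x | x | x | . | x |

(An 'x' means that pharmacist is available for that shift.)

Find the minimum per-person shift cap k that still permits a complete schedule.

3

With 6 pharmacists and 13 worker-slots to fill, someone must work at least ⌈13/6⌉ = 3 shifts, so k ≥ 3.
k = 3 works: Jul 18→Kapoor, Jul 19→Kapoor, Jul 20→Kapoor, Jul 21→Reyes+Horvat, Jul 22→Reyes+Novak, Jul 23→Horvat, Jul 24→Ghosh, Jul 25→Ghosh+Horvat, Jul 26→Ghosh+Reyes.
Loads: Ghosh 3, Kapoor 3, Reyes 3, Horvat 3, Novak 1, Olsen 0 — all ≤ 3.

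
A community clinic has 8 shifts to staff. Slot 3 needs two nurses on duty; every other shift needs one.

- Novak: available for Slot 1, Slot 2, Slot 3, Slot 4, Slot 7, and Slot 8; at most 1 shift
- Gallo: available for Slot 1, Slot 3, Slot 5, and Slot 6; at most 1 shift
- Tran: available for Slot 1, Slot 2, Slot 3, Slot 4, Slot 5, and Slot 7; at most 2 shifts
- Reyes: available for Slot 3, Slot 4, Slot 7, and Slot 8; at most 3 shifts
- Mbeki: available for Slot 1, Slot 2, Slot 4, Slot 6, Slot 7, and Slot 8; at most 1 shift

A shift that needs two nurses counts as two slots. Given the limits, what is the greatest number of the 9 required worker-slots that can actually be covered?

Total capacity across all nurses is 1+1+2+3+1 = 8, and 9 slots are needed, so at most 8 can be filled.
An assignment achieving 8: Slot 1→Tran, Slot 2→Novak, Slot 3→Tran+Reyes, Slot 4→Reyes, Slot 5→Gallo, Slot 6→Mbeki, Slot 8→Reyes.
Loads: Novak 1/1, Gallo 1/1, Tran 2/2, Reyes 3/3, Mbeki 1/1.

8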